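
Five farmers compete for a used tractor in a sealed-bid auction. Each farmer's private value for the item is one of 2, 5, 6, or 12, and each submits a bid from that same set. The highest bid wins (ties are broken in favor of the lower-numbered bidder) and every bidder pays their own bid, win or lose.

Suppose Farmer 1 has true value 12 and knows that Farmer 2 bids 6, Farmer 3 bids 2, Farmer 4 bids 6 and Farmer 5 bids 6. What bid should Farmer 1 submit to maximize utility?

6

Bid 2: loses but pays 2, utility -2.
Bid 5: loses but pays 5, utility -5.
Bid 6: wins, pays 6, utility 12 - 6 = 6.
Bid 12: wins, pays 12, utility 12 - 12 = 0.
The best choice is 6 with utility 6.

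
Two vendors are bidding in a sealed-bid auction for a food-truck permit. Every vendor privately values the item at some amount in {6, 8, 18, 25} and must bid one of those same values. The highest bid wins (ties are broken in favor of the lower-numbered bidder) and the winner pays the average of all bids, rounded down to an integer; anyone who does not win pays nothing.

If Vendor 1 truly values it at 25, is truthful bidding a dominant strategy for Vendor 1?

No

Consider the case where Vendor 2 bids 6.
Truthful bid 25: wins, pays 15, utility 25 - 15 = 10.
Bid 6 instead: wins, pays 6, utility 25 - 6 = 19.
Since 19 > 10, bidding 6 is strictly better here, so truthful bidding is not dominant.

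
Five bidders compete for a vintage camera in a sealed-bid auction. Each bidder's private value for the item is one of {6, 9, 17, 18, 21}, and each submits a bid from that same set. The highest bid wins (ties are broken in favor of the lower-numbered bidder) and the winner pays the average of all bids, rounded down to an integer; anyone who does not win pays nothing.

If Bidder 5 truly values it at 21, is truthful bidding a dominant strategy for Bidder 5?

No

Consider the case where Bidder 1 bids 6, Bidder 2 bids 6, Bidder 3 bids 6 and Bidder 4 bids 6.
Truthful bid 21: wins, pays 9, utility 21 - 9 = 12.
Bid 9 instead: wins, pays 6, utility 21 - 6 = 15.
Since 15 > 12, bidding 9 is strictly better here, so truthful bidding is not dominant.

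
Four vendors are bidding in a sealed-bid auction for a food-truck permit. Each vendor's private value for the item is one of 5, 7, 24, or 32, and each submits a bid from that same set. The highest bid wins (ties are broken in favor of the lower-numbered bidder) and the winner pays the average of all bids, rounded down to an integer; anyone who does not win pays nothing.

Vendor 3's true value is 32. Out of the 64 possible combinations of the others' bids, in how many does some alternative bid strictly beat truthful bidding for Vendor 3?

12

Others bid (5, 5, 5): truth gives 21; bid 7 gives 27 > 21. Violating.
Others bid (5, 5, 7): truth gives 20; bid 7 gives 26 > 20. Violating.
Others bid (5, 5, 24): truth gives 16; bid 24 gives 18 > 16. Violating.
Others bid (5, 7, 5): truth gives 20; bid 24 gives 22 > 20. Violating.
Others bid (5, 5, 32): truth gives 14; no alternative beats it.
Others bid (5, 7, 32): truth gives 13; no alternative beats it.
(Checking all 64 profiles: 12 have a profitable deviation, 52 do not.)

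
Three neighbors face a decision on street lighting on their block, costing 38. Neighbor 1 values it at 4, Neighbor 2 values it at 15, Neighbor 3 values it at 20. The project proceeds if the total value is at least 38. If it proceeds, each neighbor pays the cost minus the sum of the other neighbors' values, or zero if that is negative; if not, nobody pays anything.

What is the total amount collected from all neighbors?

36

Total value 39 ≥ cost 38, so it is built.
Neighbor 1: others sum to 35; max(0, 38 - 35) = 3.
Neighbor 2: others sum to 24; max(0, 38 - 24) = 14.
Neighbor 3: others sum to 19; max(0, 38 - 19) = 19.
Total collected = 3 + 14 + 19 = 36.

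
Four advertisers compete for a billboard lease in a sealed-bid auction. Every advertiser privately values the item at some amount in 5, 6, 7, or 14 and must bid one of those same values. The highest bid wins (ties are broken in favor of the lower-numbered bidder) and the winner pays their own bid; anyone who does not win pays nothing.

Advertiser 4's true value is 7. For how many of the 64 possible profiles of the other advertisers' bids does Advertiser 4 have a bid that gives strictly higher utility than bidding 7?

1

Others bid (5, 5, 5): truth gives 0; bid 6 gives 1 > 0. Violating.
Others bid (5, 5, 6): truth gives 0; no alternative beats it.
Others bid (5, 5, 7): truth gives 0; no alternative beats it.
(Checking all 64 profiles: 1 has a profitable deviation, 63 do not.)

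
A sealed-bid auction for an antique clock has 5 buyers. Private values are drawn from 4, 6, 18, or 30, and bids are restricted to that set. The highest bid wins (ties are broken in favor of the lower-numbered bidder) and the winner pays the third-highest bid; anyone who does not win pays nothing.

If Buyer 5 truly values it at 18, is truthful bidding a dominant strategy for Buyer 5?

No

Consider the case where Buyer 1 bids 4, Buyer 2 bids 4, Buyer 3 bids 4 and Buyer 4 bids 18.
Truthful bid 18: loses, pays 0, utility 0.
Bid 30 instead: wins, pays 4, utility 18 - 4 = 14.
Since 14 > 0, bidding 30 is strictly better here, so truthful bidding is not dominant.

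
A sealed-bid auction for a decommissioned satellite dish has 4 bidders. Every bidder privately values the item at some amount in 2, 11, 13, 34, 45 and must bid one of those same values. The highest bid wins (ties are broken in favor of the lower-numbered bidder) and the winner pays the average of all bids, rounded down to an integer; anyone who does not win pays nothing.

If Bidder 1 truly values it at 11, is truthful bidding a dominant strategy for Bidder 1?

Consider the case where Bidder 2 bids 2, Bidder 3 bids 2 and Bidder 4 bids 2.
Truthful bid 11: wins, pays 4, utility 11 - 4 = 7.
Bid 2 instead: wins, pays 2, utility 11 - 2 = 9.
Since 9 > 7, bidding 2 is strictly better here, so truthful bidding is not dominant.

No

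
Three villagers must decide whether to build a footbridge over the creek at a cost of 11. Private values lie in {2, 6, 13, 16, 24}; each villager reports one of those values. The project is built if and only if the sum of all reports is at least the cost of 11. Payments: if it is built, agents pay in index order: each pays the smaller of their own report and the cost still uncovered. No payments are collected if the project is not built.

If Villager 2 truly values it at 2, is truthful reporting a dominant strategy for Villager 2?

Check each profile of the others' reports and compare truth against every alternative report.
Others report (2, 6): truth gives 0, best alternative gives -4.
Others report (2, 13): truth gives 0, best alternative gives -4.
Others report (2, 16): truth gives 0, best alternative gives -4.
Others report (2, 24): truth gives 0, best alternative gives -4.
Others report (6, 2): truth gives 0, best alternative gives -3.
Others report (6, 6): truth gives 0, best alternative gives -3.
(Remaining 19 profiles checked similarly; truth is weakly best in each.)
In every case the truthful report is at least as good as any alternative, so it is a dominant strategy.

Yes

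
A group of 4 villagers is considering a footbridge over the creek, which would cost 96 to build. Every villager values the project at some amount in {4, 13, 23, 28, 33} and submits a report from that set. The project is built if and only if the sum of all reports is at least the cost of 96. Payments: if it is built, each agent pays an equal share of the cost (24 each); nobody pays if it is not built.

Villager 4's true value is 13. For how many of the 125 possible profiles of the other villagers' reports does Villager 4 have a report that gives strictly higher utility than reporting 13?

Others report (23, 28, 33): truth gives -11; report 4 gives 0 > -11. Violating.
Others report (23, 33, 28): truth gives -11; report 4 gives 0 > -11. Violating.
Others report (23, 33, 33): truth gives -11; report 4 gives 0 > -11. Violating.
Others report (28, 23, 33): truth gives -11; report 4 gives 0 > -11. Violating.
Others report (4, 4, 4): truth gives 0; no alternative beats it.
Others report (4, 4, 13): truth gives 0; no alternative beats it.
(Checking all 125 profiles: 13 have a profitable deviation, 112 do not.)

13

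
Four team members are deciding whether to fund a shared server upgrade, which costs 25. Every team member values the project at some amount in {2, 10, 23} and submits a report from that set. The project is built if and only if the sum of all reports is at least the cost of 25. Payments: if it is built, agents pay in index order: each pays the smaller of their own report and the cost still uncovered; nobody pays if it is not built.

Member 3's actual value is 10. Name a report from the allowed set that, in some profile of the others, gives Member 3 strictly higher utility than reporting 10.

2

Suppose Member 1 reports 2, Member 2 reports 2 and Member 4 reports 23.
Report 10: project built, pays 10, utility 10 - 10 = 0.
Report 2: project built, pays 2, utility 10 - 2 = 8.
So reporting 2 beats truth here (8 > 0).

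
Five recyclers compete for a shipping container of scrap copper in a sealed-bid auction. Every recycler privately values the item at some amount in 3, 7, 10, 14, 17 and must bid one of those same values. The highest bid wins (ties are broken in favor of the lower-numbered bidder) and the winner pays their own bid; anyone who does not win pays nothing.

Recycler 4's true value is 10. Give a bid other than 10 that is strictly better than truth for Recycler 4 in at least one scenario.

Suppose Recycler 1 bids 3, Recycler 2 bids 3, Recycler 3 bids 3 and Recycler 5 bids 3.
Bid 10: wins, pays 10, utility 10 - 10 = 0.
Bid 7: wins, pays 7, utility 10 - 7 = 3.
So bidding 7 beats truth here (3 > 0).

7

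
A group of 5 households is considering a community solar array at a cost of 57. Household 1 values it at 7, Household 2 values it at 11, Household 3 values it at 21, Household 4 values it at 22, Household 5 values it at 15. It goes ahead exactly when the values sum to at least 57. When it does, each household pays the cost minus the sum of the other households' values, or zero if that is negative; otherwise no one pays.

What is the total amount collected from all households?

5

Total value 76 ≥ cost 57, so it is built.
Household 1: others sum to 69; max(0, 57 - 69) = 0.
Household 2: others sum to 65; max(0, 57 - 65) = 0.
Household 3: others sum to 55; max(0, 57 - 55) = 2.
Household 4: others sum to 54; max(0, 57 - 54) = 3.
Household 5: others sum to 61; max(0, 57 - 61) = 0.
Total collected = 0 + 0 + 2 + 3 + 0 = 5.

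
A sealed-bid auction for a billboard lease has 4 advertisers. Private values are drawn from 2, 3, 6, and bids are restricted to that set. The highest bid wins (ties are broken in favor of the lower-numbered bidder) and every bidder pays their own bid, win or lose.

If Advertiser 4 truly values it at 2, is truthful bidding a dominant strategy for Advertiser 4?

No

Consider the case where Advertiser 1 bids 2, Advertiser 2 bids 2 and Advertiser 3 bids 2.
Truthful bid 2: loses but pays 2, utility -2.
Bid 3 instead: wins, pays 3, utility 2 - 3 = -1.
Since -1 > -2, bidding 3 is strictly better here, so truthful bidding is not dominant.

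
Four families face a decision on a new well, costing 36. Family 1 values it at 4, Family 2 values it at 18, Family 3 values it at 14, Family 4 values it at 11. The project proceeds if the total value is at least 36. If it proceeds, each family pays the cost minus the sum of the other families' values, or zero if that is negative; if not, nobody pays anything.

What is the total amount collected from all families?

10

Total value 47 ≥ cost 36, so it is built.
Family 1: others sum to 43; max(0, 36 - 43) = 0.
Family 2: others sum to 29; max(0, 36 - 29) = 7.
Family 3: others sum to 33; max(0, 36 - 33) = 3.
Family 4: others sum to 36; max(0, 36 - 36) = 0.
Total collected = 0 + 7 + 3 + 0 = 10.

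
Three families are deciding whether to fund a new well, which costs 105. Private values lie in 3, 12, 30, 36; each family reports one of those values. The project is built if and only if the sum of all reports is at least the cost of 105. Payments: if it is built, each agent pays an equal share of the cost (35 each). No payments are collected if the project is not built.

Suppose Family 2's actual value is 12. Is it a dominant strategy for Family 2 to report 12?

Check each profile of the others' reports and compare truth against every alternative report.
Others report (3, 3): truth gives 0, best alternative gives 0.
Others report (3, 12): truth gives 0, best alternative gives 0.
Others report (3, 30): truth gives 0, best alternative gives 0.
Others report (3, 36): truth gives 0, best alternative gives 0.
Others report (12, 3): truth gives 0, best alternative gives 0.
Others report (12, 12): truth gives 0, best alternative gives 0.
(Remaining 10 profiles checked similarly; truth is weakly best in each.)
In every case the truthful report is at least as good as any alternative, so it is a dominant strategy.

Yes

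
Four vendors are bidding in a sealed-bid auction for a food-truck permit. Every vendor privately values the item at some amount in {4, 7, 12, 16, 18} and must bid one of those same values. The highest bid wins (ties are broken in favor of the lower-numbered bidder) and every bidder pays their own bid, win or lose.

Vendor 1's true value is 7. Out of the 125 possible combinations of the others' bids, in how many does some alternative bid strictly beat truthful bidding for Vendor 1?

118

Others bid (4, 4, 4): truth gives 0; bid 4 gives 3 > 0. Violating.
Others bid (4, 4, 12): truth gives -7; bid 4 gives -4 > -7. Violating.
Others bid (4, 4, 16): truth gives -7; bid 4 gives -4 > -7. Violating.
Others bid (4, 4, 18): truth gives -7; bid 4 gives -4 > -7. Violating.
Others bid (4, 4, 7): truth gives 0; no alternative beats it.
Others bid (4, 7, 4): truth gives 0; no alternative beats it.
(Checking all 125 profiles: 118 have a profitable deviation, 7 do not.)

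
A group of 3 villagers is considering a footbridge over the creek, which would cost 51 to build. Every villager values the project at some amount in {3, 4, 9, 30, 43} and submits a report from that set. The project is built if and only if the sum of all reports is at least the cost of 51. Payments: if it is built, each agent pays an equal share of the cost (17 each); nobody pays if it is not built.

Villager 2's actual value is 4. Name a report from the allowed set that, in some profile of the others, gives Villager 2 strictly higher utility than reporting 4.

Suppose Villager 1 reports 4 and Villager 3 reports 43.
Report 4: project built, pays 17, utility 4 - 17 = -13.
Report 3: project not built, utility 0.
So reporting 3 beats truth here (0 > -13).

3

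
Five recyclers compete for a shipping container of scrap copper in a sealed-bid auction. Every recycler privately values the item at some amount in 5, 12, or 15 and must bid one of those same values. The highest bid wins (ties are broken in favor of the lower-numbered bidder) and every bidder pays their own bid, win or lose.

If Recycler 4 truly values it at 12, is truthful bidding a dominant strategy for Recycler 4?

No

Consider the case where Recycler 1 bids 5, Recycler 2 bids 5, Recycler 3 bids 5 and Recycler 5 bids 15.
Truthful bid 12: loses but pays 12, utility -12.
Bid 5 instead: loses but pays 5, utility -5.
Since -5 > -12, bidding 5 is strictly better here, so truthful bidding is not dominant.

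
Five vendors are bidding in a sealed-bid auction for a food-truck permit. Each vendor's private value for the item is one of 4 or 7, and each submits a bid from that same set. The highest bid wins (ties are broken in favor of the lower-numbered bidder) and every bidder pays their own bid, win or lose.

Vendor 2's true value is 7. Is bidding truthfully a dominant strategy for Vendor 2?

Consider the case where Vendor 1 bids 7, Vendor 3 bids 4, Vendor 4 bids 4 and Vendor 5 bids 4.
Truthful bid 7: loses but pays 7, utility -7.
Bid 4 instead: loses but pays 4, utility -4.
Since -4 > -7, bidding 4 is strictly better here, so truthful bidding is not dominant.

No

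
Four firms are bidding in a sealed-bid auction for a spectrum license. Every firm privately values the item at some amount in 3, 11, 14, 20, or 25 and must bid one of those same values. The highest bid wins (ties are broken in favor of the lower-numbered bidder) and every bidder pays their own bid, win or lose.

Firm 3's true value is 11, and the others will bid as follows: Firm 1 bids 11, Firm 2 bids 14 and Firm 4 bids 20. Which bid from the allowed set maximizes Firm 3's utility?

Bid 3: loses but pays 3, utility -3.
Bid 11: loses but pays 11, utility -11.
Bid 14: loses but pays 14, utility -14.
Bid 20: wins, pays 20, utility 11 - 20 = -9.
Bid 25: wins, pays 25, utility 11 - 25 = -14.
The best choice is 3 with utility -3.

3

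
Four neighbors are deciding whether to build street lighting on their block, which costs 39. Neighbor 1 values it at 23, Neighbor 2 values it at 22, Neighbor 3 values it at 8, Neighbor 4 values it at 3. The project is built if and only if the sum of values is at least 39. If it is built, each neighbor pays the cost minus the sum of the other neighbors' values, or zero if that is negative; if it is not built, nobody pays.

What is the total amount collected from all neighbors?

Total value 56 ≥ cost 39, so it is built.
Neighbor 1: others sum to 33; max(0, 39 - 33) = 6.
Neighbor 2: others sum to 34; max(0, 39 - 34) = 5.
Neighbor 3: others sum to 48; max(0, 39 - 48) = 0.
Neighbor 4: others sum to 53; max(0, 39 - 53) = 0.
Total collected = 6 + 5 + 0 + 0 = 11.

11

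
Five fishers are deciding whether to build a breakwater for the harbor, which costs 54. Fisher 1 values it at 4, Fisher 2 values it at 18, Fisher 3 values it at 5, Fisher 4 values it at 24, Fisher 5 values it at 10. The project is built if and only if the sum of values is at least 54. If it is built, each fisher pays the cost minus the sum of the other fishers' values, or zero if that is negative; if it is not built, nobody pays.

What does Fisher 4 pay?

17

Total value 61 ≥ cost 54, so the project is built.
The other fishers' values sum to 37.
Cost minus that sum is 54 - 37 = 17.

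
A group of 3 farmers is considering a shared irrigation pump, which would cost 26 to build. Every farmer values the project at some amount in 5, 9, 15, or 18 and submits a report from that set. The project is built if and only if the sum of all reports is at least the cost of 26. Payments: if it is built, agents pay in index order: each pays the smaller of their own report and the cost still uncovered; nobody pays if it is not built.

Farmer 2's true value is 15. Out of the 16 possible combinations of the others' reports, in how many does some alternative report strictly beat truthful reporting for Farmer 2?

13

Others report (5, 15): truth gives 0; report 9 gives 6 > 0. Violating.
Others report (5, 18): truth gives 0; report 5 gives 10 > 0. Violating.
Others report (9, 9): truth gives 0; report 9 gives 6 > 0. Violating.
Others report (9, 15): truth gives 0; report 5 gives 10 > 0. Violating.
Others report (5, 5): truth gives 0; no alternative beats it.
Others report (5, 9): truth gives 0; no alternative beats it.
(Checking all 16 profiles: 13 have a profitable deviation, 3 do not.)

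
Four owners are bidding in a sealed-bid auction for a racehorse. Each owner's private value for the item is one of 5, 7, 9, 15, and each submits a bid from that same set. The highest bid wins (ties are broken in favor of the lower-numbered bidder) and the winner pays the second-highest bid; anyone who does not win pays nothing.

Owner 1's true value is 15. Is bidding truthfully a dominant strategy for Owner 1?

Yes

Check each profile of the others' bids and compare truth against every alternative bid.
Others bid (5, 5, 5): truth gives 10, best alternative gives 10.
Others bid (5, 5, 7): truth gives 8, best alternative gives 8.
Others bid (5, 7, 5): truth gives 8, best alternative gives 8.
Others bid (5, 7, 7): truth gives 8, best alternative gives 8.
Others bid (7, 5, 5): truth gives 8, best alternative gives 8.
Others bid (7, 5, 7): truth gives 8, best alternative gives 8.
(Remaining 58 profiles checked similarly; truth is weakly best in each.)
In every case the truthful bid is at least as good as any alternative, so it is a dominant strategy.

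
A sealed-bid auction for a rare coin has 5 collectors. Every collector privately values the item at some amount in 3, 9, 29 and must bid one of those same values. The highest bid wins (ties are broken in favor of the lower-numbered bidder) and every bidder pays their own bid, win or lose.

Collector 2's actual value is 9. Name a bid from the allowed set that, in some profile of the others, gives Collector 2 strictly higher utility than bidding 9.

Suppose Collector 1 bids 3, Collector 3 bids 3, Collector 4 bids 3 and Collector 5 bids 29.
Bid 9: loses but pays 9, utility -9.
Bid 3: loses but pays 3, utility -3.
So bidding 3 beats truth here (-3 > -9).

3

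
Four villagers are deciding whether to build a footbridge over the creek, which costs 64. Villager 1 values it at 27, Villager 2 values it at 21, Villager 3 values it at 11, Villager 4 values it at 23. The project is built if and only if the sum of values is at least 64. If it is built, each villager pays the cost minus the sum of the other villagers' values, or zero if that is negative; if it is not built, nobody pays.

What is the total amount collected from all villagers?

Total value 82 ≥ cost 64, so it is built.
Villager 1: others sum to 55; max(0, 64 - 55) = 9.
Villager 2: others sum to 61; max(0, 64 - 61) = 3.
Villager 3: others sum to 71; max(0, 64 - 71) = 0.
Villager 4: others sum to 59; max(0, 64 - 59) = 5.
Total collected = 9 + 3 + 0 + 5 = 17.

17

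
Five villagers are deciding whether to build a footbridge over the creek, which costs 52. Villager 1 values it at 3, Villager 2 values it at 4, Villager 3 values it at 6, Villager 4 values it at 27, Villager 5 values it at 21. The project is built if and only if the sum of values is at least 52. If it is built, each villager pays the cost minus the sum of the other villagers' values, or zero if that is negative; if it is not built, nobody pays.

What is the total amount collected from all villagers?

30

Total value 61 ≥ cost 52, so it is built.
Villager 1: others sum to 58; max(0, 52 - 58) = 0.
Villager 2: others sum to 57; max(0, 52 - 57) = 0.
Villager 3: others sum to 55; max(0, 52 - 55) = 0.
Villager 4: others sum to 34; max(0, 52 - 34) = 18.
Villager 5: others sum to 40; max(0, 52 - 40) = 12.
Total collected = 0 + 0 + 0 + 18 + 12 = 30.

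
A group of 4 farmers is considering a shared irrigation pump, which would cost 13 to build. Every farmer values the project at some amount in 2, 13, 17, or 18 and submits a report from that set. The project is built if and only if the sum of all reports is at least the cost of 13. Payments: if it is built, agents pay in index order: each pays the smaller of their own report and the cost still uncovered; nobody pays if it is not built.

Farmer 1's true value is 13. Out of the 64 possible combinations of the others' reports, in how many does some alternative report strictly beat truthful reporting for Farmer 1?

Others report (2, 2, 13): truth gives 0; report 2 gives 11 > 0. Violating.
Others report (2, 2, 17): truth gives 0; report 2 gives 11 > 0. Violating.
Others report (2, 2, 18): truth gives 0; report 2 gives 11 > 0. Violating.
Others report (2, 13, 2): truth gives 0; report 2 gives 11 > 0. Violating.
Others report (2, 2, 2): truth gives 0; no alternative beats it.
(Checking all 64 profiles: 63 have a profitable deviation, 1 does not.)

63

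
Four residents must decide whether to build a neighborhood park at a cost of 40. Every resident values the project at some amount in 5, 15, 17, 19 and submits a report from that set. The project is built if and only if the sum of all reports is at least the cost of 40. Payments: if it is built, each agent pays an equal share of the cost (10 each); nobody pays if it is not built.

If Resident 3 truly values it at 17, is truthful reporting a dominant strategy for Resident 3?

Check each profile of the others' reports and compare truth against every alternative report.
Others report (5, 5, 15): truth gives 7, best alternative gives 7.
Others report (5, 5, 17): truth gives 7, best alternative gives 7.
Others report (5, 5, 19): truth gives 7, best alternative gives 7.
Others report (5, 15, 5): truth gives 7, best alternative gives 7.
Others report (5, 15, 15): truth gives 7, best alternative gives 7.
Others report (5, 15, 17): truth gives 7, best alternative gives 7.
(Remaining 58 profiles checked similarly; truth is weakly best in each.)
In every case the truthful report is at least as good as any alternative, so it is a dominant strategy.

Yes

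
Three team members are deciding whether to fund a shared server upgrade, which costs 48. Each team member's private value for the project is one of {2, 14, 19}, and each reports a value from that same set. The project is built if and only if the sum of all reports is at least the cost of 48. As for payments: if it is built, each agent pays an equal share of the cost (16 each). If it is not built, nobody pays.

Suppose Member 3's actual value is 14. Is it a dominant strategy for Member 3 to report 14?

Consider the case where Member 1 reports 19 and Member 2 reports 19.
Truthful report 14: project built, pays 16, utility 14 - 16 = -2.
Report 2 instead: project not built, utility 0.
Since 0 > -2, reporting 2 is strictly better here, so truthful reporting is not dominant.

No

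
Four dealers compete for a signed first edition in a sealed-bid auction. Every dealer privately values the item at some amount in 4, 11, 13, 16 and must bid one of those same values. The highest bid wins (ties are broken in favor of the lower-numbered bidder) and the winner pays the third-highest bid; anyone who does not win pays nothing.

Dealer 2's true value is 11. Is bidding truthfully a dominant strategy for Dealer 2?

No

Consider the case where Dealer 1 bids 4, Dealer 3 bids 4 and Dealer 4 bids 13.
Truthful bid 11: loses, pays 0, utility 0.
Bid 13 instead: wins, pays 4, utility 11 - 4 = 7.
Since 7 > 0, bidding 13 is strictly better here, so truthful bidding is not dominant.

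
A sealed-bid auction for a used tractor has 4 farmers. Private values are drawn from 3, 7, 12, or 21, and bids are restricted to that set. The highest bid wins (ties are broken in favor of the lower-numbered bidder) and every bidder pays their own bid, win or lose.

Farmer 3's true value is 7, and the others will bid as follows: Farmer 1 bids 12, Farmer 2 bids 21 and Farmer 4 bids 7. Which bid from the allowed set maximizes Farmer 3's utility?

3

Bid 3: loses but pays 3, utility -3.
Bid 7: loses but pays 7, utility -7.
Bid 12: loses but pays 12, utility -12.
Bid 21: loses but pays 21, utility -21.
The best choice is 3 with utility -3.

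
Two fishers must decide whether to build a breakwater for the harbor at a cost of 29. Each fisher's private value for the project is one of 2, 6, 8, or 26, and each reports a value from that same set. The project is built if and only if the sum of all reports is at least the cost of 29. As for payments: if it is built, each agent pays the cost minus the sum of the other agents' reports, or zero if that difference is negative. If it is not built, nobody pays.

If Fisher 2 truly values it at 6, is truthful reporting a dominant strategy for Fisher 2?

Yes

Check each profile of the others' reports and compare truth against every alternative report.
Others report (26): truth gives 3, best alternative gives 3.
Others report (2): truth gives 0, best alternative gives 0.
Others report (6): truth gives 0, best alternative gives 0.
Others report (8): truth gives 0, best alternative gives 0.
In every case the truthful report is at least as good as any alternative, so it is a dominant strategy.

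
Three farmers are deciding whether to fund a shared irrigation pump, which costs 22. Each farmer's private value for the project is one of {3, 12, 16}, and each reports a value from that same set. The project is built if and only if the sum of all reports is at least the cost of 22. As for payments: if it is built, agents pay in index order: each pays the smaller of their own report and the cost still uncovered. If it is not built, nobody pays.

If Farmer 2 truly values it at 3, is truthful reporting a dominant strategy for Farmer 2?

Yes

Check each profile of the others' reports and compare truth against every alternative report.
Others report (3, 12): truth gives 0, best alternative gives -9.
Others report (3, 16): truth gives 0, best alternative gives -9.
Others report (12, 3): truth gives 0, best alternative gives -7.
Others report (12, 12): truth gives 0, best alternative gives -7.
Others report (12, 16): truth gives 0, best alternative gives -7.
Others report (16, 3): truth gives 0, best alternative gives -3.
(Remaining 3 profiles checked similarly; truth is weakly best in each.)
In every case the truthful report is at least as good as any alternative, so it is a dominant strategy.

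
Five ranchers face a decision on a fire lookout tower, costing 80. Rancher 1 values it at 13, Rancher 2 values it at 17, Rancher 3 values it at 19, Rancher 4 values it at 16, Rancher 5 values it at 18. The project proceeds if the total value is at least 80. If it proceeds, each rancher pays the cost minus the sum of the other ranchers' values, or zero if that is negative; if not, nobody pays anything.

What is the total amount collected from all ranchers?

68

Total value 83 ≥ cost 80, so it is built.
Rancher 1: others sum to 70; max(0, 80 - 70) = 10.
Rancher 2: others sum to 66; max(0, 80 - 66) = 14.
Rancher 3: others sum to 64; max(0, 80 - 64) = 16.
Rancher 4: others sum to 67; max(0, 80 - 67) = 13.
Rancher 5: others sum to 65; max(0, 80 - 65) = 15.
Total collected = 10 + 14 + 16 + 13 + 15 = 68.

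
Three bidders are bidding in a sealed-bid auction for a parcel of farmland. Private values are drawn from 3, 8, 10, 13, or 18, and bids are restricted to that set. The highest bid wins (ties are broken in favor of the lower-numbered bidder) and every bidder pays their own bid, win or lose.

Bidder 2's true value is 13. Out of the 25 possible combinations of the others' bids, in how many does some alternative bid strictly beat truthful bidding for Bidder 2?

Others bid (3, 3): truth gives 0; bid 8 gives 5 > 0. Violating.
Others bid (3, 8): truth gives 0; bid 8 gives 5 > 0. Violating.
Others bid (3, 10): truth gives 0; bid 10 gives 3 > 0. Violating.
Others bid (3, 18): truth gives -13; bid 3 gives -3 > -13. Violating.
Others bid (3, 13): truth gives 0; no alternative beats it.
Others bid (8, 13): truth gives 0; no alternative beats it.
(Checking all 25 profiles: 19 have a profitable deviation, 6 do not.)

19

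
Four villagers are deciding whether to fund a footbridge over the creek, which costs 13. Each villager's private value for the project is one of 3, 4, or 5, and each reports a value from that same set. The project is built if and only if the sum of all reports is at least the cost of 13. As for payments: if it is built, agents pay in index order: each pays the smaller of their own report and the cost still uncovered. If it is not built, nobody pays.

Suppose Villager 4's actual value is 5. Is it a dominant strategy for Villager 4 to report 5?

Check each profile of the others' reports and compare truth against every alternative report.
Others report (3, 5, 5): truth gives 5, best alternative gives 5.
Others report (4, 4, 5): truth gives 5, best alternative gives 5.
Others report (4, 5, 4): truth gives 5, best alternative gives 5.
Others report (4, 5, 5): truth gives 5, best alternative gives 5.
Others report (5, 3, 5): truth gives 5, best alternative gives 5.
Others report (5, 4, 4): truth gives 5, best alternative gives 5.
(Remaining 21 profiles checked similarly; truth is weakly best in each.)
In every case the truthful report is at least as good as any alternative, so it is a dominant strategy.

Yes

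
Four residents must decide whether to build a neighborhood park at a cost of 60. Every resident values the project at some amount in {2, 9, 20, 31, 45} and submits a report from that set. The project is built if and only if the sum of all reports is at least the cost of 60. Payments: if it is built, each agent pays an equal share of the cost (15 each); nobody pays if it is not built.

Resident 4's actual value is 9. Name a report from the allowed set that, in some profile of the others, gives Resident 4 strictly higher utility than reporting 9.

Suppose Resident 1 reports 2, Resident 2 reports 9 and Resident 3 reports 45.
Report 9: project built, pays 15, utility 9 - 15 = -6.
Report 2: project not built, utility 0.
So reporting 2 beats truth here (0 > -6).

2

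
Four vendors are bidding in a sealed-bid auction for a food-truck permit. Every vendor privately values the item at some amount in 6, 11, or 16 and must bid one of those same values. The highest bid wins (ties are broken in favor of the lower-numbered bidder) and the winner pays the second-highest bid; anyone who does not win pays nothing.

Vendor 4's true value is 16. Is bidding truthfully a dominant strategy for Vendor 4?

Yes

Check each profile of the others' bids and compare truth against every alternative bid.
Others bid (6, 6, 11): truth gives 5, best alternative gives 0.
Others bid (6, 11, 6): truth gives 5, best alternative gives 0.
Others bid (6, 11, 11): truth gives 5, best alternative gives 0.
Others bid (11, 6, 6): truth gives 5, best alternative gives 0.
Others bid (11, 6, 11): truth gives 5, best alternative gives 0.
Others bid (11, 11, 6): truth gives 5, best alternative gives 0.
(Remaining 21 profiles checked similarly; truth is weakly best in each.)
In every case the truthful bid is at least as good as any alternative, so it is a dominant strategy.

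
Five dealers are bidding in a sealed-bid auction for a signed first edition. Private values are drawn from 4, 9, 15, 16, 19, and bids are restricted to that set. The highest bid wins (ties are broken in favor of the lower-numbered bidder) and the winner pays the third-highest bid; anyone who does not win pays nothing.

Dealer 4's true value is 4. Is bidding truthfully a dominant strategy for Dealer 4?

Yes

Check each profile of the others' bids and compare truth against every alternative bid.
Others bid (4, 4, 4, 4): truth gives 0, best alternative gives 0.
Others bid (4, 4, 4, 9): truth gives 0, best alternative gives 0.
Others bid (4, 4, 4, 15): truth gives 0, best alternative gives 0.
Others bid (4, 4, 4, 16): truth gives 0, best alternative gives 0.
Others bid (4, 4, 4, 19): truth gives 0, best alternative gives 0.
Others bid (4, 4, 9, 4): truth gives 0, best alternative gives 0.
(Remaining 619 profiles checked similarly; truth is weakly best in each.)
In every case the truthful bid is at least as good as any alternative, so it is a dominant strategy.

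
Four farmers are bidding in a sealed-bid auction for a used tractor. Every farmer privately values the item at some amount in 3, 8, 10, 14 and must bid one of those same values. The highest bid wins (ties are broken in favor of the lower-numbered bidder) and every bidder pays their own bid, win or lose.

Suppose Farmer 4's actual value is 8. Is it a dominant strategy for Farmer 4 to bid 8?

No

Consider the case where Farmer 1 bids 3, Farmer 2 bids 3 and Farmer 3 bids 8.
Truthful bid 8: loses but pays 8, utility -8.
Bid 3 instead: loses but pays 3, utility -3.
Since -3 > -8, bidding 3 is strictly better here, so truthful bidding is not dominant.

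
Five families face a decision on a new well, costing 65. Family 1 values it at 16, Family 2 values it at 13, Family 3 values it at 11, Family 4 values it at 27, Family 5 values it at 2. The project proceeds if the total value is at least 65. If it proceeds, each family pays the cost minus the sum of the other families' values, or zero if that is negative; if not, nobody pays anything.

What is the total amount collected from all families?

Total value 69 ≥ cost 65, so it is built.
Family 1: others sum to 53; max(0, 65 - 53) = 12.
Family 2: others sum to 56; max(0, 65 - 56) = 9.
Family 3: others sum to 58; max(0, 65 - 58) = 7.
Family 4: others sum to 42; max(0, 65 - 42) = 23.
Family 5: others sum to 67; max(0, 65 - 67) = 0.
Total collected = 12 + 9 + 7 + 23 + 0 = 51.

51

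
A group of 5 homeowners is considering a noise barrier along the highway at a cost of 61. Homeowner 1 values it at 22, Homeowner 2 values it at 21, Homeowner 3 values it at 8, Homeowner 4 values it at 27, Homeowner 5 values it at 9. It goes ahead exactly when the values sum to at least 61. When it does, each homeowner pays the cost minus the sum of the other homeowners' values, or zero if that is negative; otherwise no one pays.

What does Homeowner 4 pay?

1

Total value 87 ≥ cost 61, so the project is built.
The other homeowners' values sum to 60.
Cost minus that sum is 61 - 60 = 1.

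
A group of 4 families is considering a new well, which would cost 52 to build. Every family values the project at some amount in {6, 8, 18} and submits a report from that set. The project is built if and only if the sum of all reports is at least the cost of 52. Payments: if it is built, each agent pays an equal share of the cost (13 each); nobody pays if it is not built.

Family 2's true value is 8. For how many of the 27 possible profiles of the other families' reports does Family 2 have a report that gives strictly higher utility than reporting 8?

3

Others report (8, 18, 18): truth gives -5; report 6 gives 0 > -5. Violating.
Others report (18, 8, 18): truth gives -5; report 6 gives 0 > -5. Violating.
Others report (18, 18, 8): truth gives -5; report 6 gives 0 > -5. Violating.
Others report (6, 6, 6): truth gives 0; no alternative beats it.
Others report (6, 6, 8): truth gives 0; no alternative beats it.
(Checking all 27 profiles: 3 have a profitable deviation, 24 do not.)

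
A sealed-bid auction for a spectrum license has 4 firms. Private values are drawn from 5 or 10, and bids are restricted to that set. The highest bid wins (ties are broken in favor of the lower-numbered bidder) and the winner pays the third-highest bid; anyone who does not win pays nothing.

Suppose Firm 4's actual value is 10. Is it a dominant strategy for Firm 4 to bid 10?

Check each profile of the others' bids and compare truth against every alternative bid.
Others bid (5, 5, 5): truth gives 5, best alternative gives 0.
Others bid (5, 5, 10): truth gives 0, best alternative gives 0.
Others bid (5, 10, 5): truth gives 0, best alternative gives 0.
Others bid (5, 10, 10): truth gives 0, best alternative gives 0.
Others bid (10, 5, 5): truth gives 0, best alternative gives 0.
Others bid (10, 5, 10): truth gives 0, best alternative gives 0.
(Remaining 2 profiles checked similarly; truth is weakly best in each.)
In every case the truthful bid is at least as good as any alternative, so it is a dominant strategy.

Yes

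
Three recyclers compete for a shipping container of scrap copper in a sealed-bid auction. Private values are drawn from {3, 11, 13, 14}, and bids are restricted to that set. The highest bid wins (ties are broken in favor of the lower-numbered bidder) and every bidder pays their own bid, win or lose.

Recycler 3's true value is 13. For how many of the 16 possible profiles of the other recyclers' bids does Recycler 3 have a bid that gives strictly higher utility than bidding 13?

Others bid (3, 3): truth gives 0; bid 11 gives 2 > 0. Violating.
Others bid (3, 13): truth gives -13; bid 14 gives -1 > -13. Violating.
Others bid (3, 14): truth gives -13; bid 3 gives -3 > -13. Violating.
Others bid (11, 13): truth gives -13; bid 14 gives -1 > -13. Violating.
Others bid (3, 11): truth gives 0; no alternative beats it.
Others bid (11, 3): truth gives 0; no alternative beats it.
(Checking all 16 profiles: 13 have a profitable deviation, 3 do not.)

13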